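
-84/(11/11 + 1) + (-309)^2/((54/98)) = 173238.33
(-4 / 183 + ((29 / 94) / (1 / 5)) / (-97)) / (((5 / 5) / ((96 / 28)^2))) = -864096 / 1946693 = -0.44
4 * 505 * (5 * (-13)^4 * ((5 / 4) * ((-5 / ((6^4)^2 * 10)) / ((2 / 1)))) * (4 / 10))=-72116525 / 3359232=-21.47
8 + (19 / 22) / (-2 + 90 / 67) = 6.68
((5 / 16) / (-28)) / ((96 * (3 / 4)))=-5 / 32256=-0.00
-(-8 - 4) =12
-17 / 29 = -0.59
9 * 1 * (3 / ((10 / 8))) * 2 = 216 / 5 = 43.20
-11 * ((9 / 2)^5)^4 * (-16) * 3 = 401202960148878650433 / 65536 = 6121871340162332.92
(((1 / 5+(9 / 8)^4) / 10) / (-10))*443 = -16347143 / 2048000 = -7.98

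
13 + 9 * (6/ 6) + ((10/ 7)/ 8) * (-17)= 531/ 28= 18.96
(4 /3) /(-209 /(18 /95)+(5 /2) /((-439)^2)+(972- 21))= -1156326 /131869333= -0.01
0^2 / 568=0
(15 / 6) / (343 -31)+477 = 297653 / 624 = 477.01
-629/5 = -125.80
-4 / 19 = -0.21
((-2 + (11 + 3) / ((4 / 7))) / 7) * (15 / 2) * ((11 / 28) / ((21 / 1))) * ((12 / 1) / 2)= 7425 / 2744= 2.71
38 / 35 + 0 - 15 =-487 / 35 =-13.91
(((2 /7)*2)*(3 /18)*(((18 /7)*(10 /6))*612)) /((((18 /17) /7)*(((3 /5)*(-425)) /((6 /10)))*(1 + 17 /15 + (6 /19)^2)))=-36822 /21161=-1.74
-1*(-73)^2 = -5329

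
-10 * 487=-4870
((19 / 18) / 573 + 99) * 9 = 1021105 / 1146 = 891.02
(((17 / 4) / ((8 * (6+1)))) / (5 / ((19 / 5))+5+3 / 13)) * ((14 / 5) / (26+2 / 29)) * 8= 121771 / 12224520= 0.01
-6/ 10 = -3/ 5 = -0.60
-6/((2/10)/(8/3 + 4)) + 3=-197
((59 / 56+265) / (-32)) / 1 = -14899 / 1792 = -8.31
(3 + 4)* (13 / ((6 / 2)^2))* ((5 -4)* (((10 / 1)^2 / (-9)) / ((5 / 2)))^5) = -9318400000 / 531441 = -17534.21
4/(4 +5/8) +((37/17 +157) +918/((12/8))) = 485614/629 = 772.04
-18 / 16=-9 / 8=-1.12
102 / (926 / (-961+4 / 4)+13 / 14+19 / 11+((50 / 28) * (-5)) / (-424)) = 199805760 / 3354227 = 59.57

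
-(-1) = 1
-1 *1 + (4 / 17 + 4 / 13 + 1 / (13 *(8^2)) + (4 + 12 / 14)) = 435767 / 99008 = 4.40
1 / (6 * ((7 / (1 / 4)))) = 1 / 168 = 0.01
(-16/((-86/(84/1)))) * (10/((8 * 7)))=120/43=2.79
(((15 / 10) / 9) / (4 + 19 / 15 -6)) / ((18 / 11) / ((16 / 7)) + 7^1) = -0.03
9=9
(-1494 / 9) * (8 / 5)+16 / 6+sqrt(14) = -3944 / 15+sqrt(14) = -259.19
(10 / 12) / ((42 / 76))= 95 / 63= 1.51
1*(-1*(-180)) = 180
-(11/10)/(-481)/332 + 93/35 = 29702789/11178440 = 2.66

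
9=9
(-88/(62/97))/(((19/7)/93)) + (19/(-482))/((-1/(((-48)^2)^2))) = 936568740/4579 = 204535.65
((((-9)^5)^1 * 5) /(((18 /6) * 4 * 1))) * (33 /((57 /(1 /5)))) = -216513 /76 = -2848.86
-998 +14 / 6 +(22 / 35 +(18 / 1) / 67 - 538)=-10783033 / 7035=-1532.77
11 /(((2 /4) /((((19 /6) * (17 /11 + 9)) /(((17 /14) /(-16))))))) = -493696 /51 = -9680.31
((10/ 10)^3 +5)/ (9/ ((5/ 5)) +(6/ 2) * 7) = 1/ 5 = 0.20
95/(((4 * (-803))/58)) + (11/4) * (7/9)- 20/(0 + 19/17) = -9596141/549252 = -17.47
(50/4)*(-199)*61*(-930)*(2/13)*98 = 27658711500/13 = 2127593192.31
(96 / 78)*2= 32 / 13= 2.46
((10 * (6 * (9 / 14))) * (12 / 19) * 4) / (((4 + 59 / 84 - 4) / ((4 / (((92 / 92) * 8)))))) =77760 / 1121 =69.37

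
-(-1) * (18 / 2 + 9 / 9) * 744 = 7440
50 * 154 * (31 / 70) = 3410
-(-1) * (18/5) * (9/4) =8.10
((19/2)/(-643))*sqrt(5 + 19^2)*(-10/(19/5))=25*sqrt(366)/643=0.74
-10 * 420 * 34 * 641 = -91534800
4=4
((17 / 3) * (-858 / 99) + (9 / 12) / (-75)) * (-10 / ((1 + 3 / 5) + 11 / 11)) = 44209 / 234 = 188.93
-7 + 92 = 85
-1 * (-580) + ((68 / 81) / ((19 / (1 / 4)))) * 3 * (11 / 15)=4463287 / 7695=580.02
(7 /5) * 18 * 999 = 125874 /5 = 25174.80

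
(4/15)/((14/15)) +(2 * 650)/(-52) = -173/7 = -24.71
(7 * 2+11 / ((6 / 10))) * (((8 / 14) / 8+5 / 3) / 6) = 7081 / 756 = 9.37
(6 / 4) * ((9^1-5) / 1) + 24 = 30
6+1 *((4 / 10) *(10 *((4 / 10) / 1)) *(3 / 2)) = 42 / 5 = 8.40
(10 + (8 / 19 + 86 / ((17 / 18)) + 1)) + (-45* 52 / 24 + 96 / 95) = 19349 / 3230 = 5.99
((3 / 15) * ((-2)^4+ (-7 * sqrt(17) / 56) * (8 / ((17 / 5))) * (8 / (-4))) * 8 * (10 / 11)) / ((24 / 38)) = 760 * sqrt(17) / 561+ 1216 / 33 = 42.43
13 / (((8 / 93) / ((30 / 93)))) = 195 / 4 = 48.75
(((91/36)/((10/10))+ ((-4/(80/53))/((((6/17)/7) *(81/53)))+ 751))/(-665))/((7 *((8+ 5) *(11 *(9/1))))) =-6990019/58232374200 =-0.00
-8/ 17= -0.47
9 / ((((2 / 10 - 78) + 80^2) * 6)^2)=25 / 3997021284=0.00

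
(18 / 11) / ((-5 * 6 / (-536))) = 29.24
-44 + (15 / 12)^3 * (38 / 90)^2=-43.65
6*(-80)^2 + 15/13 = 499215/13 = 38401.15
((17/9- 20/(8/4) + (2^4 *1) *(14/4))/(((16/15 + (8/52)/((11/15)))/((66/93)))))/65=52151/127317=0.41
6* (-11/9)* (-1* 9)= 66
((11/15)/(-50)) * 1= -11/750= -0.01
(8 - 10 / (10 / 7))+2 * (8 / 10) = 13 / 5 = 2.60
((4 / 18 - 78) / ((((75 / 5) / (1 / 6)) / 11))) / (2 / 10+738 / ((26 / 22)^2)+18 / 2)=-325325 / 18397692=-0.02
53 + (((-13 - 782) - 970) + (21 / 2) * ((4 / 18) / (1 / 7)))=-5087 / 3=-1695.67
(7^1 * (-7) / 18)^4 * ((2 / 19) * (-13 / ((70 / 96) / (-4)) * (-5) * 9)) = -85648472 / 4617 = -18550.68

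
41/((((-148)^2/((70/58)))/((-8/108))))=-1435/8575416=-0.00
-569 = -569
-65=-65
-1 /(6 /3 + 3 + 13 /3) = -3 /28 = -0.11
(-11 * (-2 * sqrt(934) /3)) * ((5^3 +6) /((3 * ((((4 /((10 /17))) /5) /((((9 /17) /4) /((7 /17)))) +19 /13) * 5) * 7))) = 187330 * sqrt(934) /116557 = 49.12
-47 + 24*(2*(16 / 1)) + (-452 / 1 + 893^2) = 797718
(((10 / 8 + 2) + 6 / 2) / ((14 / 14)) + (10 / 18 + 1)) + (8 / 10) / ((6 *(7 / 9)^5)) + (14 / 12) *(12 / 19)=517942849 / 57479940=9.01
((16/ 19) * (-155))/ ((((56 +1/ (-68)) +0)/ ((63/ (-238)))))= 4960/ 8037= 0.62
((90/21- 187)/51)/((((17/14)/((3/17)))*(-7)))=2558/34391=0.07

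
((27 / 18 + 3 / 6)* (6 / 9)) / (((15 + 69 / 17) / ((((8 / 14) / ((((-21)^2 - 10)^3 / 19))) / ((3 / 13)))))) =16796 / 408561443073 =0.00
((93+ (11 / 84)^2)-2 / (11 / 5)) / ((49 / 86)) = 307409537 / 1901592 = 161.66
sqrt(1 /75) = sqrt(3) /15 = 0.12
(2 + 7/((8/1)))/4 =23/32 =0.72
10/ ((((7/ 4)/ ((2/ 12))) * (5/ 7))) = 1.33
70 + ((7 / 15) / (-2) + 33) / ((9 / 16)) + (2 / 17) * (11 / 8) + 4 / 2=1197197 / 9180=130.41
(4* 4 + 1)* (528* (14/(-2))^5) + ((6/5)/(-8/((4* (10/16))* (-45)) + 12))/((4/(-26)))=-409734762267/2716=-150859632.65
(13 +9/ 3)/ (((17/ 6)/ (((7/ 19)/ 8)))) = 84/ 323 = 0.26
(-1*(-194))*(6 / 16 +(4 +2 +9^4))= 5096283 / 4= 1274070.75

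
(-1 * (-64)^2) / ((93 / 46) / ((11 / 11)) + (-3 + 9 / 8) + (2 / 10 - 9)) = 3768320 / 7961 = 473.35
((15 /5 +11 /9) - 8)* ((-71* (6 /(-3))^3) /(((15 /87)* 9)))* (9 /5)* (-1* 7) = 3920336 /225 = 17423.72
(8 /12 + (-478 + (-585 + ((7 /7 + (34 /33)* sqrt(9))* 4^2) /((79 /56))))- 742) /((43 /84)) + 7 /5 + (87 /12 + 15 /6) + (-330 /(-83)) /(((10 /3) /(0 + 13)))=-211361459377 /62029220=-3407.45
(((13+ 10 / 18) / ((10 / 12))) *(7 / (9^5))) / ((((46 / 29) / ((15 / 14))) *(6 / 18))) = 1769 / 452709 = 0.00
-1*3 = -3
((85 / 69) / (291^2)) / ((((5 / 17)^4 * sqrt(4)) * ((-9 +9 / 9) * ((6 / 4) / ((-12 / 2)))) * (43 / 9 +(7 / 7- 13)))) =-1419857 / 21099682500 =-0.00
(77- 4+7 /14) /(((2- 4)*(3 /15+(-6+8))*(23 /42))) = -15435 /506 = -30.50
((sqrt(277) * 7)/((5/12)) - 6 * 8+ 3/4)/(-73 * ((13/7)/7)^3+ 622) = -2470629/32452132+ 3294172 * sqrt(277)/121695495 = 0.37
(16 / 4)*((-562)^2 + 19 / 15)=18950716 / 15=1263381.07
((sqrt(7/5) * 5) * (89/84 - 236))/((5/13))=-51311 * sqrt(35)/84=-3613.81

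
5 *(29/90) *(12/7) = 58/21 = 2.76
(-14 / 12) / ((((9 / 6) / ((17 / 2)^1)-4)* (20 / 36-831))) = -357 / 971620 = -0.00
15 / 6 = 2.50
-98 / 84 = -7 / 6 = -1.17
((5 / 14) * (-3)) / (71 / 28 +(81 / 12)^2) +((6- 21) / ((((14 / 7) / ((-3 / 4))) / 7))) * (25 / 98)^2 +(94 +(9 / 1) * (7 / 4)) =6639458647 / 59127712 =112.29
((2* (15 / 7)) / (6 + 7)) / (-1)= -30 / 91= -0.33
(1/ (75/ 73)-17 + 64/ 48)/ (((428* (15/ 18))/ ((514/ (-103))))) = 283214/ 1377625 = 0.21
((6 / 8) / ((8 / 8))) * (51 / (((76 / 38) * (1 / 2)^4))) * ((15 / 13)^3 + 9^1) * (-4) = -28333152 / 2197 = -12896.29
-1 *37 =-37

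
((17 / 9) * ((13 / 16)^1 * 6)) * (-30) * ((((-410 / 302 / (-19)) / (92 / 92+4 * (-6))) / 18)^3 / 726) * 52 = 123756270625 / 1216548111249588615696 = 0.00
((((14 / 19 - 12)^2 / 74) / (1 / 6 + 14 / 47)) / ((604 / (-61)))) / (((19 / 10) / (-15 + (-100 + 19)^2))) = -6446032695540 / 5020081523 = -1284.05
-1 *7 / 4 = -7 / 4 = -1.75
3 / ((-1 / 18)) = -54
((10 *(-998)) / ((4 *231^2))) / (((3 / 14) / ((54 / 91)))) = -9980 / 77077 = -0.13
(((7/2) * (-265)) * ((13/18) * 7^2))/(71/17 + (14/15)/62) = -3113608225/397608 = -7830.85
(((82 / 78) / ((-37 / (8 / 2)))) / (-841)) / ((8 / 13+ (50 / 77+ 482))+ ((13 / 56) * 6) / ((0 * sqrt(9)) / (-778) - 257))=12981584 / 46422272996817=0.00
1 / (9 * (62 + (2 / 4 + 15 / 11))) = 22 / 12645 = 0.00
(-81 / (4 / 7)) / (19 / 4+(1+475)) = -0.29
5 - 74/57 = 211/57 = 3.70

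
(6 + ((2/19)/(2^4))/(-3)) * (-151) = -412985/456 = -905.67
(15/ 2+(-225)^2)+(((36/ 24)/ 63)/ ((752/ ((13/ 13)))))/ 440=703637827201/ 13896960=50632.50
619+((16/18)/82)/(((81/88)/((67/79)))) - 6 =1447458187/2361231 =613.01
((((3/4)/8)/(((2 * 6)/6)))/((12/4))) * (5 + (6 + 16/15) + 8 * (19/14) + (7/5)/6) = 1621/4480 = 0.36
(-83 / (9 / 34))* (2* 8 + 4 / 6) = -141100 / 27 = -5225.93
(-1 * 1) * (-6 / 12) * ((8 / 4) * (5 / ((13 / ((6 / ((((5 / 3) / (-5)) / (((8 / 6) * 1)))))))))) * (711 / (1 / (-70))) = 5972400 / 13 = 459415.38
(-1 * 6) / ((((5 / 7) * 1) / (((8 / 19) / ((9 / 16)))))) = -1792 / 285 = -6.29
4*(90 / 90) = 4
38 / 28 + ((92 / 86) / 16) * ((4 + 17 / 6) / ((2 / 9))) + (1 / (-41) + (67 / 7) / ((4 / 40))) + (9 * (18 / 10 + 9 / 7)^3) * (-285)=-36409896174821 / 483767200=-75263.26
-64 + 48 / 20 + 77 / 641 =-197043 / 3205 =-61.48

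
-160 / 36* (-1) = 40 / 9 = 4.44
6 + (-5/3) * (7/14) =31/6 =5.17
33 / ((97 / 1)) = 33 / 97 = 0.34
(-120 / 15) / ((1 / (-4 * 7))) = 224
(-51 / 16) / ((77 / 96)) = -3.97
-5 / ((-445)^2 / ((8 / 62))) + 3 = 3683261 / 1227755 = 3.00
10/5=2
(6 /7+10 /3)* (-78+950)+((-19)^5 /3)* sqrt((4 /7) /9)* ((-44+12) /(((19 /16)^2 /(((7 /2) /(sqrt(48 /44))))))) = 76736 /21+28094464* sqrt(231) /27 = 15818427.61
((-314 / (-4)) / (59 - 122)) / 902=-157 / 113652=-0.00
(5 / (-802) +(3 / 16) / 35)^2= 38809 / 50427193600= 0.00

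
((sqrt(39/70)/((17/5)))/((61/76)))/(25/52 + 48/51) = 1976*sqrt(2730)/536739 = 0.19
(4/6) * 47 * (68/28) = 1598/21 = 76.10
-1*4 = -4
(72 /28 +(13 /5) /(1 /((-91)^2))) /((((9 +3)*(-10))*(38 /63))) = -2260983 /7600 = -297.50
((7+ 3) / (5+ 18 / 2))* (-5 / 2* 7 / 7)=-25 / 14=-1.79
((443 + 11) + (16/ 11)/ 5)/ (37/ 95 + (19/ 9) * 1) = 2136303/ 11759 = 181.67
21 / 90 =7 / 30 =0.23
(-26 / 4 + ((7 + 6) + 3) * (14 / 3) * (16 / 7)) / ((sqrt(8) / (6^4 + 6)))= 213745 * sqrt(2) / 4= 75570.27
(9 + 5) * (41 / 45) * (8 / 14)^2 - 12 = -2468 / 315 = -7.83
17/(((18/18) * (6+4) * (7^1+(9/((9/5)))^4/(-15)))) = -0.05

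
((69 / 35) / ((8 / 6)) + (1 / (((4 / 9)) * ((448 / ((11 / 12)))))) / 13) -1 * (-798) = 372493221 / 465920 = 799.48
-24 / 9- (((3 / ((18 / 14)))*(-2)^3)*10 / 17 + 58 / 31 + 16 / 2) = -2462 / 1581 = -1.56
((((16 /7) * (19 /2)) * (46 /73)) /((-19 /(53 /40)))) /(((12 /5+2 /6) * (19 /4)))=-29256 /398069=-0.07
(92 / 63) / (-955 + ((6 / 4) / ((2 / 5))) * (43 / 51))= -6256 / 4077675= -0.00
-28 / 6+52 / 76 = -227 / 57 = -3.98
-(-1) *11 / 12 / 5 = 11 / 60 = 0.18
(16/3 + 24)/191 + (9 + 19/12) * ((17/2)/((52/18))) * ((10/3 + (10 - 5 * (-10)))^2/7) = 3721662257/208572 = 17843.54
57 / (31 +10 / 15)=9 / 5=1.80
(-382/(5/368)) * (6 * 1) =-843456/5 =-168691.20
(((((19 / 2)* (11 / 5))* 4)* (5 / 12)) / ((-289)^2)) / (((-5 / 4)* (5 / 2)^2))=-1672 / 31320375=-0.00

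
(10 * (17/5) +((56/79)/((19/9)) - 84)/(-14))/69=60004/103569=0.58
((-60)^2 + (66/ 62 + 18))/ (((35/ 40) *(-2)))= -448764/ 217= -2068.04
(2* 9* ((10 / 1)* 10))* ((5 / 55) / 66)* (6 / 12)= 150 / 121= 1.24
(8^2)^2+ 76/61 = 249932/61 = 4097.25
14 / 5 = 2.80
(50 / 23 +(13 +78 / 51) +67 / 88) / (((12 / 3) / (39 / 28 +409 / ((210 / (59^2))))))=31117458905 / 1051008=29607.25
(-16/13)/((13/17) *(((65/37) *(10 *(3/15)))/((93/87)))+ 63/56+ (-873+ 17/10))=0.00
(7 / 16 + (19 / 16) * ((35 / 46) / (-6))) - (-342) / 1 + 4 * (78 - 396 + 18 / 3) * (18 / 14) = -39019739 / 30912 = -1262.28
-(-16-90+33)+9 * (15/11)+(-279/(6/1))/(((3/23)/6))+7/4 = -90287/44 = -2051.98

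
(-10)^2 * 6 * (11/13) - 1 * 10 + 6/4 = 12979/26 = 499.19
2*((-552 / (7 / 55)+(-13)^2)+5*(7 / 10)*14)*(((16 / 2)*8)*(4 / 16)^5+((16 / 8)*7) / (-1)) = 3214991 / 28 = 114821.11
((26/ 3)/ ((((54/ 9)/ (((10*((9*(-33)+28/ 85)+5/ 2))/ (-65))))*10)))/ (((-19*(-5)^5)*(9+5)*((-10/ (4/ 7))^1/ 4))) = -100018/ 55641796875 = -0.00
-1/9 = -0.11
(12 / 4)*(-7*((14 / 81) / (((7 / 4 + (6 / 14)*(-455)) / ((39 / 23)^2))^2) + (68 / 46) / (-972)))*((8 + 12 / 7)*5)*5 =102410580707950 / 13544262144009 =7.56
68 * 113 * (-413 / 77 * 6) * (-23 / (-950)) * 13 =-406660332 / 5225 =-77829.73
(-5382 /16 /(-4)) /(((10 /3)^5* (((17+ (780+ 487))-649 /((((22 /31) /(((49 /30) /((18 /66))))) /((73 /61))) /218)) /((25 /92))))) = -15608619 /401265055078400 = -0.00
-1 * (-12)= 12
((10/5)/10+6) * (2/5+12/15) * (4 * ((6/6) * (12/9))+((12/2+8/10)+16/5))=2852/25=114.08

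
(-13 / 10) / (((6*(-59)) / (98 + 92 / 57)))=36907 / 100890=0.37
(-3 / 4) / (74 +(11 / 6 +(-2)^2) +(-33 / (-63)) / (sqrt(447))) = -94423833 / 10050891478 +693 * sqrt(447) / 5025445739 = -0.01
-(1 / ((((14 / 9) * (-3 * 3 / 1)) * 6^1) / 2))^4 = -1 / 3111696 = -0.00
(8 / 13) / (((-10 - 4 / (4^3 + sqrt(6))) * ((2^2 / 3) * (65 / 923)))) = -2191557 / 3364855 - 213 * sqrt(6) / 3364855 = -0.65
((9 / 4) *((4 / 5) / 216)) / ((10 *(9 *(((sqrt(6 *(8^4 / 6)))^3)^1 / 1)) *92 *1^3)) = 1 / 260466278400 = 0.00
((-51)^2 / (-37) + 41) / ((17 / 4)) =-4336 / 629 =-6.89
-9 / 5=-1.80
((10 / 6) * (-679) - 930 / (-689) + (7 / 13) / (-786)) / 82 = -204042667 / 14802476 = -13.78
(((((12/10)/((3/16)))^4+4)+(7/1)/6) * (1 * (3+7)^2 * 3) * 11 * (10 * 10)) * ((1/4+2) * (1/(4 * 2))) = 156193067.25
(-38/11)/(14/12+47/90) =-45/22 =-2.05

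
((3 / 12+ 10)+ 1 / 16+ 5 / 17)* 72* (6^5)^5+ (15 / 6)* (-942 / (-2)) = 738192428697124696267875 / 34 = 21711542020503667537290.44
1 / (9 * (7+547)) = 1 / 4986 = 0.00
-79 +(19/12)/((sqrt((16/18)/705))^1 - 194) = -37734363041/477600824 - 19 * sqrt(1410)/477600824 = -79.01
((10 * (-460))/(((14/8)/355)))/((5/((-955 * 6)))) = 7485672000/7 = 1069381714.29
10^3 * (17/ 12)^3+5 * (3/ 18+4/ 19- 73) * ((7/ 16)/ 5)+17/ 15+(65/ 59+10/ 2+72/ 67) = 914888927407/ 324462240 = 2819.71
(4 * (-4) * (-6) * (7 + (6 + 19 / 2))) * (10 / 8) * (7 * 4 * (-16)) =-1209600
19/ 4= 4.75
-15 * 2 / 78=-5 / 13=-0.38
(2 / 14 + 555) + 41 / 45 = 175157 / 315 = 556.05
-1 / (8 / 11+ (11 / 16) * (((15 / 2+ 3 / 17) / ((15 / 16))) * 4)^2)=-79475 / 58672136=-0.00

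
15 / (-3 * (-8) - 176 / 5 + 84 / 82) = -3075 / 2086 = -1.47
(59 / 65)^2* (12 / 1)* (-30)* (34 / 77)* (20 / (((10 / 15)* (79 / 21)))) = -153386784 / 146861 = -1044.44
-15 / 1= -15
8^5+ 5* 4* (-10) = 32568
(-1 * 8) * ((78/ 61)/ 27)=-208/ 549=-0.38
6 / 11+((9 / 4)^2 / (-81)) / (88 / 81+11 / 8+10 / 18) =22569 / 43010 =0.52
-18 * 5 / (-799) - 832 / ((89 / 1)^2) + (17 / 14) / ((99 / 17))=1895743123 / 8771826294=0.22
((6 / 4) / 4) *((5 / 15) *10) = 5 / 4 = 1.25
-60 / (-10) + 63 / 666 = 451 / 74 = 6.09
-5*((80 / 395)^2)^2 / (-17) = 327680 / 662151377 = 0.00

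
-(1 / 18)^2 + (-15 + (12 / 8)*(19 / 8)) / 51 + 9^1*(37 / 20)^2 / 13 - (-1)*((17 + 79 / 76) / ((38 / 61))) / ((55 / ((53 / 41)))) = 1645330859021 / 582895942200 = 2.82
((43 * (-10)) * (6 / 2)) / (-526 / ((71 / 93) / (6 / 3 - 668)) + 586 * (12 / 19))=-290035 / 103251274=-0.00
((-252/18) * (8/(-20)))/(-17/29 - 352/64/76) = -123424/14515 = -8.50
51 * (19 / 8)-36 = 681 / 8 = 85.12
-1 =-1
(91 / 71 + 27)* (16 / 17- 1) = -2008 / 1207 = -1.66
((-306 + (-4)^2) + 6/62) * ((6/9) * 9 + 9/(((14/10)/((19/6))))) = -7641.02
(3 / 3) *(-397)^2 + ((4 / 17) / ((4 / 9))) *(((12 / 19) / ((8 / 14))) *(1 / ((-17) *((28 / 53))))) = 3461722645 / 21964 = 157608.93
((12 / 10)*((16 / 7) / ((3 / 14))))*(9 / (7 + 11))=32 / 5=6.40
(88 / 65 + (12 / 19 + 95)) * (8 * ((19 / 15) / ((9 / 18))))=1916432 / 975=1965.57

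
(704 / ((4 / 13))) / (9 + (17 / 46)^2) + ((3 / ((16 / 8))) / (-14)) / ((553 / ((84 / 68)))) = 182056132435 / 726998132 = 250.42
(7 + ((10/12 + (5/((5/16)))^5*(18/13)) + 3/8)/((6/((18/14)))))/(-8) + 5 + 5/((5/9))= -452832329/11648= -38876.40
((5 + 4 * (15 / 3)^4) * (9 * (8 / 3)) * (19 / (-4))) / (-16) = 142785 / 8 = 17848.12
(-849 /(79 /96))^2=6642902016 /6241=1064397.05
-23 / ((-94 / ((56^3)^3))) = 1325232950078006.47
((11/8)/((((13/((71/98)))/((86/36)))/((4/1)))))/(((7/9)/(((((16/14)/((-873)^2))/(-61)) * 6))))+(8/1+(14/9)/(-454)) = 878015882837825/109799013269673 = 8.00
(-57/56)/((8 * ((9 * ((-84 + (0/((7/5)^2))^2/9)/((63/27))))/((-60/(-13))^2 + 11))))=103721/8176896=0.01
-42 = -42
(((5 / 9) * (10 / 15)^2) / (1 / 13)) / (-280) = -13 / 1134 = -0.01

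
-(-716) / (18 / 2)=716 / 9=79.56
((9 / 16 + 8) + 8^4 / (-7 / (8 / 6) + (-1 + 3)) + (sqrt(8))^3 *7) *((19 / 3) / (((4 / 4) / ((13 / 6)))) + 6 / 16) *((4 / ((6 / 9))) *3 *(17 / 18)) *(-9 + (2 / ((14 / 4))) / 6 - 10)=254792533615 / 44928 - 13700470 *sqrt(2) / 27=4953523.06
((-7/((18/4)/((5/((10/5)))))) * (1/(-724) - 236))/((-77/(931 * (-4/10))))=17675035/3982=4438.73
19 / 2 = 9.50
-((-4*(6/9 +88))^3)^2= -1450941049410420736/729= -1990316940206338.46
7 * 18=126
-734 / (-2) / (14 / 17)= 6239 / 14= 445.64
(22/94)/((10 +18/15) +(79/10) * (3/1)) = 110/16403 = 0.01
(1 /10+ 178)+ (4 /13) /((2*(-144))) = 833503 /4680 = 178.10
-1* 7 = -7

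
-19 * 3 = -57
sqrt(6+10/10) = sqrt(7) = 2.65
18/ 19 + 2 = 56/ 19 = 2.95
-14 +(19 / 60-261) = -16481 / 60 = -274.68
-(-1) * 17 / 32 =17 / 32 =0.53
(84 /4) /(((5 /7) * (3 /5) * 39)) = 49 /39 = 1.26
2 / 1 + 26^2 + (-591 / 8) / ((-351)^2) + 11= 226361107 / 328536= 689.00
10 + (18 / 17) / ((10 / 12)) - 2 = 788 / 85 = 9.27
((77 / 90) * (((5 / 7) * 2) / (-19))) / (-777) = 11 / 132867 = 0.00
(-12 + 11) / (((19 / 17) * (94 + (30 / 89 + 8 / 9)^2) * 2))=-10907217 / 2328443084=-0.00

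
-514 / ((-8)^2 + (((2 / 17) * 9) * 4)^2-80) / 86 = -74273 / 24080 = -3.08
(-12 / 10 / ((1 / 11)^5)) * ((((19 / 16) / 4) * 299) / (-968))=22684233 / 1280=17722.06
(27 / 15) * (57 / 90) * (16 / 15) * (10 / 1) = 304 / 25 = 12.16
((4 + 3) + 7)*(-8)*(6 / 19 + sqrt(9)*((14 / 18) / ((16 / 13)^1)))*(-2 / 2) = 14119 / 57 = 247.70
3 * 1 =3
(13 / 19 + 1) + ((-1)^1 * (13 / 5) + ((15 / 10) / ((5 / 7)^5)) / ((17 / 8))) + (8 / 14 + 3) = 45587722 / 7065625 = 6.45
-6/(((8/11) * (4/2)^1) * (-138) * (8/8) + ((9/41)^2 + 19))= 55473/1679714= 0.03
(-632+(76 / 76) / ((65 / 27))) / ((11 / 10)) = -82106 / 143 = -574.17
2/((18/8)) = 8/9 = 0.89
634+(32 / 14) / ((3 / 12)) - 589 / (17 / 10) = 35304 / 119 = 296.67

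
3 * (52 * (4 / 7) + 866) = 18810 / 7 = 2687.14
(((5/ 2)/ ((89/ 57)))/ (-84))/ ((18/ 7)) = -95/ 12816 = -0.01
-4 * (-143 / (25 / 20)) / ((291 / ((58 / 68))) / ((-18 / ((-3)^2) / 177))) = -66352 / 4378095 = -0.02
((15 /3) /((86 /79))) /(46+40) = 395 /7396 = 0.05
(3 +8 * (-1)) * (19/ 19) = -5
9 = 9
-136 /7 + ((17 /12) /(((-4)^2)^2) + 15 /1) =-95113 /21504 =-4.42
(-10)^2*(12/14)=85.71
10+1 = 11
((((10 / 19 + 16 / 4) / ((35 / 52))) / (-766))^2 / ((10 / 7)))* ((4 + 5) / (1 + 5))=0.00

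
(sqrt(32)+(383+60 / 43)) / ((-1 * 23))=-16529 / 989-4 * sqrt(2) / 23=-16.96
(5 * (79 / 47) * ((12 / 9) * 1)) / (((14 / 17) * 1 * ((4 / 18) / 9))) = 551.08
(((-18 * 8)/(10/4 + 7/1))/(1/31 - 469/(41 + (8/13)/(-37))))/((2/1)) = 43999416/66248687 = 0.66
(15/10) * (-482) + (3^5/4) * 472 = 27951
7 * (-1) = -7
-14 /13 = -1.08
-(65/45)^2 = -169/81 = -2.09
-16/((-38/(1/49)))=8/931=0.01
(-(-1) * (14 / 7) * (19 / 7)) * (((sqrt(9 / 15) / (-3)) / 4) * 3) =-19 * sqrt(15) / 70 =-1.05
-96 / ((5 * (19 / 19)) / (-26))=2496 / 5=499.20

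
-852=-852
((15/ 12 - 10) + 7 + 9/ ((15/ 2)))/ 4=-11/ 80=-0.14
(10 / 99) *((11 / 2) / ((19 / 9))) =0.26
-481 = -481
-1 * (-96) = 96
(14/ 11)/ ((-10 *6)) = -7/ 330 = -0.02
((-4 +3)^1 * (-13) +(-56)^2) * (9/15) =9447/5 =1889.40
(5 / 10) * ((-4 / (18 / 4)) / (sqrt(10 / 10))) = -4 / 9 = -0.44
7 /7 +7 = 8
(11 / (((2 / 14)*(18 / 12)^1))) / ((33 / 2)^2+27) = 88 / 513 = 0.17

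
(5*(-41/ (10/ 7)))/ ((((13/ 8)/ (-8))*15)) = 9184/ 195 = 47.10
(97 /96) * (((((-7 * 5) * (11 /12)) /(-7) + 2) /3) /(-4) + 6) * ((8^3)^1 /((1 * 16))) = 76145 /432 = 176.26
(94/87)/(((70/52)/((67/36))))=40937/27405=1.49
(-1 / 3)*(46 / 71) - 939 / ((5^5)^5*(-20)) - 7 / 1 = -7.22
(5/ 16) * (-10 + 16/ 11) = -235/ 88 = -2.67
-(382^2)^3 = -3107278481449024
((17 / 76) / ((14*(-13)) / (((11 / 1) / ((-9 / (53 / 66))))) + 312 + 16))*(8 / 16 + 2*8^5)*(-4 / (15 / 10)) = -76.14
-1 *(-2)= 2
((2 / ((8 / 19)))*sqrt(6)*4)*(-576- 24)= -27924.18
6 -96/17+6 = 6.35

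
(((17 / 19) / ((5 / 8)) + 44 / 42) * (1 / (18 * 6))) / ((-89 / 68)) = -84082 / 4793985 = -0.02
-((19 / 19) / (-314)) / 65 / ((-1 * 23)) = -1 / 469430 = -0.00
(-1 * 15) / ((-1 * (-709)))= -15 / 709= -0.02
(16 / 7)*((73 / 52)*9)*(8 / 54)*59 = 68912 / 273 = 252.42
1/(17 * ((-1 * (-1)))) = 1/17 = 0.06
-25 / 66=-0.38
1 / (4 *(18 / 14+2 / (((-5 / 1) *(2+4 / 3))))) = 175 / 816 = 0.21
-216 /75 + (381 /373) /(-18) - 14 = -947611 /55950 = -16.94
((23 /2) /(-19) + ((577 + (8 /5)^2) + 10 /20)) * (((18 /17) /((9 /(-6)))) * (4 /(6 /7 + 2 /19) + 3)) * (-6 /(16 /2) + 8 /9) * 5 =-21010063 /10336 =-2032.71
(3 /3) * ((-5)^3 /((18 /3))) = -125 /6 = -20.83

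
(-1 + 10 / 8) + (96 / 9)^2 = 4105 / 36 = 114.03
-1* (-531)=531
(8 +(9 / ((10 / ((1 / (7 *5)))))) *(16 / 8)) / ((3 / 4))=5636 / 525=10.74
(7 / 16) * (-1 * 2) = -7 / 8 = -0.88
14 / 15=0.93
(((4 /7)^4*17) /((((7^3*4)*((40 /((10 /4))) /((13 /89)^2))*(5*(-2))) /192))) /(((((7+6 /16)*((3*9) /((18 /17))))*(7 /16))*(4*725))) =-1384448 /9766171712703875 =-0.00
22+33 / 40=913 / 40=22.82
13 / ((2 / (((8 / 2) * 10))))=260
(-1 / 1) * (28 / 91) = -4 / 13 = -0.31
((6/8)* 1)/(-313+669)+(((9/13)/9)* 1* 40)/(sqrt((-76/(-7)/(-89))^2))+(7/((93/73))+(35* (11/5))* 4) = 338.72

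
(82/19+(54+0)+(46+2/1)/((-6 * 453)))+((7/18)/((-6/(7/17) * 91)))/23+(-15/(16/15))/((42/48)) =465542649521/11024844012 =42.23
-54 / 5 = -10.80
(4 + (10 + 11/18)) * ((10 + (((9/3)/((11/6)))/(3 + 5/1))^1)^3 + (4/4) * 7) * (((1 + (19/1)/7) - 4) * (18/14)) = -23963281031/4174016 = -5741.06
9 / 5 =1.80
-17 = -17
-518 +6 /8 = -517.25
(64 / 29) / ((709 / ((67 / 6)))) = 2144 / 61683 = 0.03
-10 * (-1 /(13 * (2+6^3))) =5 /1417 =0.00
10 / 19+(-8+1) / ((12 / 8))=-236 / 57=-4.14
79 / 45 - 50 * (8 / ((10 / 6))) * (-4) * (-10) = -431921 / 45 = -9598.24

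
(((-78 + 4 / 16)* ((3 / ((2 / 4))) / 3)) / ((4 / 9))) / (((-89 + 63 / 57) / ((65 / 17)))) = 691353 / 45424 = 15.22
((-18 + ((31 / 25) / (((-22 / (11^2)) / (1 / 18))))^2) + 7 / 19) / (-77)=269140661 / 1185030000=0.23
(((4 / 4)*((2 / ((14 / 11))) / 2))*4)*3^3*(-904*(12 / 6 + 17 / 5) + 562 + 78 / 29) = -371815488 / 1015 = -366320.68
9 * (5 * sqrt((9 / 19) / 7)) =135 * sqrt(133) / 133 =11.71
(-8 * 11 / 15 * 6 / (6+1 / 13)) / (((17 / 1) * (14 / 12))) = -13728 / 47005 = -0.29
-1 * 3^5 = -243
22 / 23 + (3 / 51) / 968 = 362055 / 378488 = 0.96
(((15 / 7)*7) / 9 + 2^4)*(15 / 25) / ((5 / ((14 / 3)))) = 742 / 75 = 9.89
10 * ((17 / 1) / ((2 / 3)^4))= 6885 / 8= 860.62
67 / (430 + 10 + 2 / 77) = 5159 / 33882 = 0.15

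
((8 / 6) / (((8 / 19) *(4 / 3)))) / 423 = 19 / 3384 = 0.01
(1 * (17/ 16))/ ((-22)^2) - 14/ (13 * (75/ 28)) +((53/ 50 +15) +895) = 6875848351/ 7550400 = 910.66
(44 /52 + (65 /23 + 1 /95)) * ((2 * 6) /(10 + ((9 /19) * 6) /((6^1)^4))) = 30127392 /6818695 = 4.42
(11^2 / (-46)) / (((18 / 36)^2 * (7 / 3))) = -726 / 161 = -4.51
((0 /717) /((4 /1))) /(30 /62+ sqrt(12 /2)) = 0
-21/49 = -3/7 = -0.43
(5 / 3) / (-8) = -5 / 24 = -0.21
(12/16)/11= 3/44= 0.07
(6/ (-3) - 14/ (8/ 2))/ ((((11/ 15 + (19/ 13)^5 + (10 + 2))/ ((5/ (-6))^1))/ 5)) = 510527875/ 432233792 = 1.18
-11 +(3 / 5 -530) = -540.40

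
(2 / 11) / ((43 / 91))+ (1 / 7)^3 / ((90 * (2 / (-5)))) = 2246863 / 5840604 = 0.38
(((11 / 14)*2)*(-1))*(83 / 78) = -913 / 546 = -1.67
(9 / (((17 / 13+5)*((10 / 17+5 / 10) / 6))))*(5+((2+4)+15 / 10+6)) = 5967 / 41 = 145.54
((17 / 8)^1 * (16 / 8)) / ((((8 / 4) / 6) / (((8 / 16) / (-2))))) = -51 / 16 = -3.19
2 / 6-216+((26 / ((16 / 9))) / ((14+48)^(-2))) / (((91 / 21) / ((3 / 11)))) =219289 / 66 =3322.56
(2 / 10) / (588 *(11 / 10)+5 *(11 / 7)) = 7 / 22913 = 0.00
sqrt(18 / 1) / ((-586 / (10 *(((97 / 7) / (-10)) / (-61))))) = -291 *sqrt(2) / 250222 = -0.00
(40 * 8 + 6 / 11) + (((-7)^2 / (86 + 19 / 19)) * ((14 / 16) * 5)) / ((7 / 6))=411711 / 1276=322.66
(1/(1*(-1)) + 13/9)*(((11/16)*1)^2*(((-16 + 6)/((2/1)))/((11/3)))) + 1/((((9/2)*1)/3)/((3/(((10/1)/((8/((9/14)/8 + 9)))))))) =-35881/325440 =-0.11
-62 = -62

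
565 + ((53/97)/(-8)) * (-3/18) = 2630693/4656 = 565.01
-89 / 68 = -1.31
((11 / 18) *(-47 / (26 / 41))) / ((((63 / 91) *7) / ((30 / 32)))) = -105985 / 12096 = -8.76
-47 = -47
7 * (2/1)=14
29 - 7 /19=544 /19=28.63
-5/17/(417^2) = -5/2956113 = -0.00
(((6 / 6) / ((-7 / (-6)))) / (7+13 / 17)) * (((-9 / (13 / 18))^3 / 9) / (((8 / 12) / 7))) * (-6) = 36137988 / 24167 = 1495.34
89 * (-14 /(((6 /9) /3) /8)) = -44856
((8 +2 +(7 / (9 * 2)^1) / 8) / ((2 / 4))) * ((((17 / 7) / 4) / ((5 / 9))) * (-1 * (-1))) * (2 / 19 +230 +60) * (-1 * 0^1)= 0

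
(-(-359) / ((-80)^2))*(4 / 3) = 359 / 4800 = 0.07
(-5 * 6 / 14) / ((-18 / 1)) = 5 / 42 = 0.12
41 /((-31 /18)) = -738 /31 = -23.81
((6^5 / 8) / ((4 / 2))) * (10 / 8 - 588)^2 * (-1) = -1338543387 / 8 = -167317923.38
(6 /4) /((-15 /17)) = -17 /10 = -1.70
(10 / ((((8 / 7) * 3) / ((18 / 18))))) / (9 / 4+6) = 35 / 99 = 0.35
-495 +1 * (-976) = -1471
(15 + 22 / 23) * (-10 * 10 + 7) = -34131 / 23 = -1483.96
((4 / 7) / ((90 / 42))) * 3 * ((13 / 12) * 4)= 52 / 15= 3.47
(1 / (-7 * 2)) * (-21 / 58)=3 / 116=0.03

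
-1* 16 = -16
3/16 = 0.19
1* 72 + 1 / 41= 2953 / 41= 72.02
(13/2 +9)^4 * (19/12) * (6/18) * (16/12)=17546899/432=40617.82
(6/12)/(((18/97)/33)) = 1067/12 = 88.92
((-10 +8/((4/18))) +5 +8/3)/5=101/15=6.73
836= 836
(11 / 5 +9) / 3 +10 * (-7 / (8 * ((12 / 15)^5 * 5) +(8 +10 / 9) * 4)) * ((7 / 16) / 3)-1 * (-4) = 251768959 / 33447360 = 7.53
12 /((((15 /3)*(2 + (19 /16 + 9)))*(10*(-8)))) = -4 /1625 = -0.00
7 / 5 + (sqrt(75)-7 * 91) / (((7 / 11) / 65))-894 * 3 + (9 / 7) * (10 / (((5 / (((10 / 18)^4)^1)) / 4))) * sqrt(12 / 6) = -338728 / 5 + 5000 * sqrt(2) / 5103 + 3575 * sqrt(3) / 7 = -66859.63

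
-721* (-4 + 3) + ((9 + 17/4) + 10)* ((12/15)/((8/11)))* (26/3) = 18853/20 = 942.65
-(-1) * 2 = 2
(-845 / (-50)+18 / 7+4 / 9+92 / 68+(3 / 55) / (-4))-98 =-3616523 / 47124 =-76.74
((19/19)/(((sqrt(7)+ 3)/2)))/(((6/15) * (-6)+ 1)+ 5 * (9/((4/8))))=15/443 - 5 * sqrt(7)/443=0.00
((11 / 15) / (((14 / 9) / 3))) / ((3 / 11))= 363 / 70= 5.19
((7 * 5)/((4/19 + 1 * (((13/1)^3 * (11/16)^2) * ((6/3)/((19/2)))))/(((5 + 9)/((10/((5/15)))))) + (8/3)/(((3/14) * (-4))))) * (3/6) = 1340640/35684219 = 0.04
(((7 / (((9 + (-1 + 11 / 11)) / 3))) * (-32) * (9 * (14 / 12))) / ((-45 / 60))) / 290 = 1568 / 435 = 3.60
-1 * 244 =-244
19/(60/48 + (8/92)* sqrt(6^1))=201020/12841 -13984* sqrt(6)/12841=12.99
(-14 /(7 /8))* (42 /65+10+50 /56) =-84004 /455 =-184.62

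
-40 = -40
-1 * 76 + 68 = -8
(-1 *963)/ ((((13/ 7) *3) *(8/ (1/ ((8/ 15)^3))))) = -7583625/ 53248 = -142.42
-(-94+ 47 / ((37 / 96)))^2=-1069156 / 1369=-780.98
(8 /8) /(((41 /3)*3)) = 1 /41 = 0.02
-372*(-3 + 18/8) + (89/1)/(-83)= 277.93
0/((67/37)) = 0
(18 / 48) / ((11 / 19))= 57 / 88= 0.65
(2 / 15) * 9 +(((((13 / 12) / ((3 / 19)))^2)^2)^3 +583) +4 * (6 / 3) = 257830010966649963789444956261 / 23691906691608084480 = 10882619720.01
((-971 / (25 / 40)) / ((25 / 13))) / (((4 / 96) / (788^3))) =-1185884693041152 / 125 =-9487077544329.22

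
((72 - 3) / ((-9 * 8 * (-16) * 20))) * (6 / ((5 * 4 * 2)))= 23 / 51200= 0.00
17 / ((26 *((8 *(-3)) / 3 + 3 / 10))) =-85 / 1001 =-0.08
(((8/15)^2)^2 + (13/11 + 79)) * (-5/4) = -22348153/222750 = -100.33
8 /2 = 4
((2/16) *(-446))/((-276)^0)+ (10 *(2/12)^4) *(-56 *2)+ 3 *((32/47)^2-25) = -93203059/715716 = -130.22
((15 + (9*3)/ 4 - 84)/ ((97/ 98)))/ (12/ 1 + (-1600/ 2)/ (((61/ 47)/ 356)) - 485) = 744261/ 2602403882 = 0.00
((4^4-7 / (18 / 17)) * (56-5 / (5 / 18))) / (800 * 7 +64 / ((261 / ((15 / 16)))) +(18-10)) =2473439 / 1463748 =1.69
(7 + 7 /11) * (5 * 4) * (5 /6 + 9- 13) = -5320 /11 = -483.64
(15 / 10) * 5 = 15 / 2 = 7.50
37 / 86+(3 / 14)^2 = 4013 / 8428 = 0.48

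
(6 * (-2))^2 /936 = 2 /13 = 0.15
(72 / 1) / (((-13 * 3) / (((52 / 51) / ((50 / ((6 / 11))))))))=-96 / 4675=-0.02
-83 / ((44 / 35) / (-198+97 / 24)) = 13522775 / 1056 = 12805.66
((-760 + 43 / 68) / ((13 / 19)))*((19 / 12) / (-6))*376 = 876124979 / 7956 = 110121.29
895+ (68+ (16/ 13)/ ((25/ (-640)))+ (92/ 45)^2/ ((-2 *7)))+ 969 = 350158204/ 184275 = 1900.19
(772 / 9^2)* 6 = 1544 / 27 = 57.19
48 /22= 24 /11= 2.18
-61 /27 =-2.26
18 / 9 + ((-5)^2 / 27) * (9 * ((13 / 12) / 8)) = 901 / 288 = 3.13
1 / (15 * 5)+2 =151 / 75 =2.01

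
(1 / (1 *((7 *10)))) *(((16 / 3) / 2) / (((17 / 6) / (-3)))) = -24 / 595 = -0.04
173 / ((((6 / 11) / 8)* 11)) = 692 / 3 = 230.67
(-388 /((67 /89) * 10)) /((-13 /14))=241724 /4355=55.50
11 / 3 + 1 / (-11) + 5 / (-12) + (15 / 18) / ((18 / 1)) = 952 / 297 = 3.21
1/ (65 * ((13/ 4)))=0.00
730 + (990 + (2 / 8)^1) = 6881 / 4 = 1720.25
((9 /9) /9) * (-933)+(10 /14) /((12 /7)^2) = -14893 /144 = -103.42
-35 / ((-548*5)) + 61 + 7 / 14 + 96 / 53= 1839185 / 29044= 63.32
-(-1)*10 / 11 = 10 / 11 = 0.91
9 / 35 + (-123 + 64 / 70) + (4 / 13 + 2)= -54382 / 455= -119.52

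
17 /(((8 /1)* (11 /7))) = 119 /88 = 1.35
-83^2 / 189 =-6889 / 189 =-36.45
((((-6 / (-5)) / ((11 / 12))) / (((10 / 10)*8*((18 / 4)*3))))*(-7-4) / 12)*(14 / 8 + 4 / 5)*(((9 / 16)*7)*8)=-357 / 400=-0.89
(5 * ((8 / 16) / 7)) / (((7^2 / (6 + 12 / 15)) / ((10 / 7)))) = 170 / 2401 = 0.07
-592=-592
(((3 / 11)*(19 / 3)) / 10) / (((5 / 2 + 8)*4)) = 19 / 4620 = 0.00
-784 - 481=-1265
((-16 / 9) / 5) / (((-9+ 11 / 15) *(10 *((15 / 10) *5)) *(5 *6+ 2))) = 1 / 55800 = 0.00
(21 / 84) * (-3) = -3 / 4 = -0.75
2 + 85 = 87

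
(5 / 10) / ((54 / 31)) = 31 / 108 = 0.29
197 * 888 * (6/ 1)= 1049616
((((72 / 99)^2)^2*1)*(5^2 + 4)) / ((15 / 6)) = 237568 / 73205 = 3.25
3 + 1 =4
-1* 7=-7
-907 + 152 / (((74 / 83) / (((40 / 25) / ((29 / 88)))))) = -79.26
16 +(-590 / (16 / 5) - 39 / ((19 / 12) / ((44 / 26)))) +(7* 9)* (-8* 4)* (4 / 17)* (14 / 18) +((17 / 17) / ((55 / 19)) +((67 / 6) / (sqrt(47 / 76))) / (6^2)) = -82238439 / 142120 +67* sqrt(893) / 5076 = -578.26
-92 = -92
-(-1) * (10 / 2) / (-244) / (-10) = 1 / 488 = 0.00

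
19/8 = 2.38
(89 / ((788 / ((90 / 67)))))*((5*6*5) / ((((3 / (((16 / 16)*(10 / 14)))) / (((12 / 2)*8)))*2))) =12015000 / 92393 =130.04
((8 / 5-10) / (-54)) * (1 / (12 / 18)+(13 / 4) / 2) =35 / 72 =0.49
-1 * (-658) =658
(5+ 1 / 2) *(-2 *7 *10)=-770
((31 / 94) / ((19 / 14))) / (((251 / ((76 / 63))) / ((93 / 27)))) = 3844 / 955557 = 0.00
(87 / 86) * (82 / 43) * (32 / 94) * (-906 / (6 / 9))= -77560848 / 86903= -892.50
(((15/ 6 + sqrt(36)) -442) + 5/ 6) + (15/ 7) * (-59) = -11741/ 21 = -559.10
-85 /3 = -28.33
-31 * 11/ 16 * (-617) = 13149.81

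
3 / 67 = 0.04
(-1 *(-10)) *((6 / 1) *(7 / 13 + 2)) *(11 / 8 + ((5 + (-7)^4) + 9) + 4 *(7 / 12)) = 9578085 / 26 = 368387.88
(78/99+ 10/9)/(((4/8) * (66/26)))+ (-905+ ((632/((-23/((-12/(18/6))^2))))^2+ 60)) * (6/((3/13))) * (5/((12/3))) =21618920405849/3456486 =6254595.10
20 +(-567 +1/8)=-4375/8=-546.88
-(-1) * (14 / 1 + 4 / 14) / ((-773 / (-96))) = 9600 / 5411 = 1.77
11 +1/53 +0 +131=7527/53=142.02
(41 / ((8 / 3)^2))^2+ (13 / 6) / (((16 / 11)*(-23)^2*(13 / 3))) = 33.24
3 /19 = 0.16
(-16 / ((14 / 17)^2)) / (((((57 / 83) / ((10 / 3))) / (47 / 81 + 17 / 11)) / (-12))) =7269020480 / 2488563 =2920.97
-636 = -636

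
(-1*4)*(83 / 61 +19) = -4968 / 61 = -81.44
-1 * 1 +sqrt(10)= -1 +sqrt(10)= 2.16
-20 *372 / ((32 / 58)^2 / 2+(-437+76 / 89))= 17.06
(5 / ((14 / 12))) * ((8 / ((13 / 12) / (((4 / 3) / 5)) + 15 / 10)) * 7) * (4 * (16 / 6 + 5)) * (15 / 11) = 1766400 / 979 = 1804.29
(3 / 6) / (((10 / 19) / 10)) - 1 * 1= 17 / 2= 8.50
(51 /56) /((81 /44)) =187 /378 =0.49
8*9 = 72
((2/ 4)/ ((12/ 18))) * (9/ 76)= 27/ 304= 0.09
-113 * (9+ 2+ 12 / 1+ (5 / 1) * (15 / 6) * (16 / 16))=-8023 / 2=-4011.50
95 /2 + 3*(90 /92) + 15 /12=4755 /92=51.68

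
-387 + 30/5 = -381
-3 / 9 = -1 / 3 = -0.33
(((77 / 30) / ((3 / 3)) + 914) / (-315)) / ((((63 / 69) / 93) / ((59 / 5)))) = -1156716299 / 330750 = -3497.25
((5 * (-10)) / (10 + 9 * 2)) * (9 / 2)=-225 / 28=-8.04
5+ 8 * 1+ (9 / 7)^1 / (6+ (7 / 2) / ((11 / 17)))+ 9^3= 1303892 / 1757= 742.11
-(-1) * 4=4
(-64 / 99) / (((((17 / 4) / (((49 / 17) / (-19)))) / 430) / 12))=21575680 / 181203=119.07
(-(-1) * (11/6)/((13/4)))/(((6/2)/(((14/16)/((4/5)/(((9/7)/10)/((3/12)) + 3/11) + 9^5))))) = 0.00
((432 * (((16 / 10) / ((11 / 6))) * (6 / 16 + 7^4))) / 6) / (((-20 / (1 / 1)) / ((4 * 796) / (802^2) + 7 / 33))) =-31865285700 / 19456921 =-1637.74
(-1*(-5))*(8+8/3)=160/3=53.33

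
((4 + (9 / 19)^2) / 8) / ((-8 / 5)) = -7625 / 23104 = -0.33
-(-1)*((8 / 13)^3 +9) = 20285 / 2197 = 9.23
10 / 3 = 3.33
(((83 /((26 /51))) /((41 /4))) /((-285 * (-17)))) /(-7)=-166 /354445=-0.00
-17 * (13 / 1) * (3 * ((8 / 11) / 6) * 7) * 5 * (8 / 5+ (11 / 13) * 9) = -285124 / 11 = -25920.36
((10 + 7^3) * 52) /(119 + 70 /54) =152.59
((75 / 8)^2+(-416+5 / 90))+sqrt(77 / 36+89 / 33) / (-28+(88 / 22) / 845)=-188959 / 576 - 845 * sqrt(21065) / 1561296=-328.13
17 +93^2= 8666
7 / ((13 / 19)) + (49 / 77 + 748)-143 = 88069 / 143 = 615.87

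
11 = 11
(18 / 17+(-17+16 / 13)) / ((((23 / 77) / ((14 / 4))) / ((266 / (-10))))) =233054437 / 50830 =4584.98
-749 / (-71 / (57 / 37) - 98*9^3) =42693 / 4074821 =0.01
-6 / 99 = -2 / 33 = -0.06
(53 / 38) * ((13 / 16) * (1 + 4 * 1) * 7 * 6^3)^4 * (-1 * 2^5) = -1207192456241533125 / 19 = -63536445065343848.68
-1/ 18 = -0.06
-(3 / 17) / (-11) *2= 6 / 187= 0.03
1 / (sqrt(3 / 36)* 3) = 2* sqrt(3) / 3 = 1.15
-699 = -699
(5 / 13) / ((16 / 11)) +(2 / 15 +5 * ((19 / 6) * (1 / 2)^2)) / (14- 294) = 109117 / 436800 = 0.25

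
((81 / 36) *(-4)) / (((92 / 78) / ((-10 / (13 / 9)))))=1215 / 23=52.83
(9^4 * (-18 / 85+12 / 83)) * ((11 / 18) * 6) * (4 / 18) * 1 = -2534004 / 7055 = -359.18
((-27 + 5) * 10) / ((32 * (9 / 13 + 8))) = -715 / 904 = -0.79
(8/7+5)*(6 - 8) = -86/7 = -12.29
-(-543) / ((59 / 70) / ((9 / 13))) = 342090 / 767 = 446.01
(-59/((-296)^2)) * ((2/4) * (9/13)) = -531/2278016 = -0.00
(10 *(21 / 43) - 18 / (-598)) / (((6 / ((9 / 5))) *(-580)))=-189531 / 74570600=-0.00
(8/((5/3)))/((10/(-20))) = -48/5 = -9.60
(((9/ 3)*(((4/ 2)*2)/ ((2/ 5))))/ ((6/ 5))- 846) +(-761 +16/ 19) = -30042/ 19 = -1581.16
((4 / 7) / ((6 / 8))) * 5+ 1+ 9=290 / 21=13.81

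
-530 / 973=-0.54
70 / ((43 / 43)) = 70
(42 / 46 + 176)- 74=2367 / 23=102.91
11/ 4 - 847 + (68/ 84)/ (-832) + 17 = -14453729/ 17472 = -827.25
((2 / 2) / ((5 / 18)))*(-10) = -36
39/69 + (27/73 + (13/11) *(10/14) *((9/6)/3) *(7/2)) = 178215/73876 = 2.41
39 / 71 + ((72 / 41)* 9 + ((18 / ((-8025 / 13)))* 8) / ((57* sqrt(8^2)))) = 2419550089 / 147951575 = 16.35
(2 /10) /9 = 1 /45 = 0.02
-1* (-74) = 74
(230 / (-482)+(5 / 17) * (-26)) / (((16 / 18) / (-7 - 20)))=8088255 / 32776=246.77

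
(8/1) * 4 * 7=224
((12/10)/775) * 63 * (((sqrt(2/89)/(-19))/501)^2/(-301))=-12/149303611596625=-0.00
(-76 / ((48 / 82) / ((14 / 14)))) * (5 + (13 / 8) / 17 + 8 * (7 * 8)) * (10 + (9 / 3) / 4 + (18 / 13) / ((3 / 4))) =-31441807145 / 42432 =-740992.82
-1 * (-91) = 91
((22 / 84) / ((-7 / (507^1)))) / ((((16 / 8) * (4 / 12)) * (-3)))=1859 / 196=9.48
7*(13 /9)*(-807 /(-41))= 24479 /123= 199.02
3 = 3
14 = 14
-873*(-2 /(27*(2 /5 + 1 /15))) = 970 /7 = 138.57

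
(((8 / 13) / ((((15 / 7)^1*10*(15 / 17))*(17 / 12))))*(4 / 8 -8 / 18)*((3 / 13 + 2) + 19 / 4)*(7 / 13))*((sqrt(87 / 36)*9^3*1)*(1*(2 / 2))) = 5.44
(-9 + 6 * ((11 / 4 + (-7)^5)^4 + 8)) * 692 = 10594582792002803724615 / 32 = 331080712250087616394.22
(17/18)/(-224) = -17/4032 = -0.00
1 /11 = 0.09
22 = 22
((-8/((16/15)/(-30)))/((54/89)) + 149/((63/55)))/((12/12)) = 63115/126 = 500.91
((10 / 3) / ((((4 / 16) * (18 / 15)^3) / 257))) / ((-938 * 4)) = -160625 / 303912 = -0.53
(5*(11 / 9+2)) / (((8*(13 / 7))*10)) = 203 / 1872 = 0.11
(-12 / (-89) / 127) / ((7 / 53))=636 / 79121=0.01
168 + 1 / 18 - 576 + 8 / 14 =-51329 / 126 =-407.37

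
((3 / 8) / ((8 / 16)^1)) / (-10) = -3 / 40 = -0.08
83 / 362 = 0.23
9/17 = 0.53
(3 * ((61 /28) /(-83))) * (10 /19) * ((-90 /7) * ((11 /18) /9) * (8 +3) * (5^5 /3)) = 576640625 /1390914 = 414.58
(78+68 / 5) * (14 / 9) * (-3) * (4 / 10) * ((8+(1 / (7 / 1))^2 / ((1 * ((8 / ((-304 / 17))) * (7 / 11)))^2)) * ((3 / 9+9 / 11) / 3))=-14763325888 / 27259925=-541.58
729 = 729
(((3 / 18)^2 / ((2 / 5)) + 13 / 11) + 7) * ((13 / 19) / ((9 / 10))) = 424775 / 67716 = 6.27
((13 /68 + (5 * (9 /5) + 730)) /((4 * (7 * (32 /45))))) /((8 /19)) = 42976575 /487424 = 88.17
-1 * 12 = -12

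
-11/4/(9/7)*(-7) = 539/36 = 14.97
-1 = -1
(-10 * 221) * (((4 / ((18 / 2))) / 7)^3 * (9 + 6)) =-707200 / 83349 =-8.48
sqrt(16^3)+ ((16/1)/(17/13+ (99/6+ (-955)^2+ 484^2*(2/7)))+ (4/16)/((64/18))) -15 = 1119105632679/22806157184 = 49.07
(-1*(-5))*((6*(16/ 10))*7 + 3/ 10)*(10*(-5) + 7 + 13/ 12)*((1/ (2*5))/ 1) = -22635/ 16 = -1414.69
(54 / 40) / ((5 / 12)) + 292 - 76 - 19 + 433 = 15831 / 25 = 633.24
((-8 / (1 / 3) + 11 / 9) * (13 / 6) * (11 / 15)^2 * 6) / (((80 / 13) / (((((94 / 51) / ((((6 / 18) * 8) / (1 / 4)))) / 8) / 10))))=-39405223 / 705024000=-0.06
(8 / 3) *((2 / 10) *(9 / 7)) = 24 / 35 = 0.69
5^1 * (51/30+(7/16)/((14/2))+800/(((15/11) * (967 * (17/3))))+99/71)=304764509/18674704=16.32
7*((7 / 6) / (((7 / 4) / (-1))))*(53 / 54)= -371 / 81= -4.58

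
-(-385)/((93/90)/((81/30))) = 31185/31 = 1005.97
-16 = -16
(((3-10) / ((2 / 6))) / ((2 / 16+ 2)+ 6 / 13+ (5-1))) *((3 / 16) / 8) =-819 / 10960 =-0.07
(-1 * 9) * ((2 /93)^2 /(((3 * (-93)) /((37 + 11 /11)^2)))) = 5776 /268119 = 0.02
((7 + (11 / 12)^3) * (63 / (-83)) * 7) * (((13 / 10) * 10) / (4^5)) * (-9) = 25658997 / 5439488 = 4.72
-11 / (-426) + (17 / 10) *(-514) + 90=-1669439 / 2130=-783.77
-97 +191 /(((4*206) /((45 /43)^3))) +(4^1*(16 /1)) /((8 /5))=-3716879901 /65513768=-56.73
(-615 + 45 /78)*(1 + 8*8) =-79875 /2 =-39937.50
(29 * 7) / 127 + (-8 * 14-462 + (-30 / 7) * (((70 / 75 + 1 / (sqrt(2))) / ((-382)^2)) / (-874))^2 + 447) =-27200214405807207378839 / 216904886948230272960-sqrt(2) / 4066458322988944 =-125.40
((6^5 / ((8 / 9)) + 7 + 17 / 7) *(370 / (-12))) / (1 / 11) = -20791595 / 7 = -2970227.86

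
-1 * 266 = -266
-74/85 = -0.87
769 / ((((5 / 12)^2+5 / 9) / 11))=406032 / 35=11600.91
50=50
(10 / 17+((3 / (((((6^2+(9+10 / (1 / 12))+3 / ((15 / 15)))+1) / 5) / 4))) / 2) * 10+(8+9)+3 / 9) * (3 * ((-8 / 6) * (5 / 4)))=-848830 / 8619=-98.48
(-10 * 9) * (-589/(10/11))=58311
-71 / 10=-7.10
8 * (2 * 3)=48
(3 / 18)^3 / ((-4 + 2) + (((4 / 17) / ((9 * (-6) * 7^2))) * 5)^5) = -213147411894589835313 / 92079681938462809655216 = -0.00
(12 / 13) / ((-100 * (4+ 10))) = -3 / 4550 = -0.00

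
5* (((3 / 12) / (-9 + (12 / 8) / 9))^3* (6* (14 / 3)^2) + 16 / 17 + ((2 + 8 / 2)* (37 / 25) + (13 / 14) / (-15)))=25926948181 / 531490890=48.78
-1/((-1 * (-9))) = -1/9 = -0.11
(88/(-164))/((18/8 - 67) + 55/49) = 4312/511311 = 0.01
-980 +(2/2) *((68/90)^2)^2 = -979.67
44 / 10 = 22 / 5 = 4.40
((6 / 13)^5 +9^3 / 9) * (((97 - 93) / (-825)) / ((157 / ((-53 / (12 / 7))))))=1240067871 / 16030575275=0.08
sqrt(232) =2 * sqrt(58) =15.23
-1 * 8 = -8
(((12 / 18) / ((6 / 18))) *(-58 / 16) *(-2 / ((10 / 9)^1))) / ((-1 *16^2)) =-261 / 5120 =-0.05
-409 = -409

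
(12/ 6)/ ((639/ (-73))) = -146/ 639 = -0.23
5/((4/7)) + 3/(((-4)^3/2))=277/32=8.66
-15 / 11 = -1.36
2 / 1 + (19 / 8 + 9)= 107 / 8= 13.38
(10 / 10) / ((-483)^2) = 1 / 233289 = 0.00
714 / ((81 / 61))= 14518 / 27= 537.70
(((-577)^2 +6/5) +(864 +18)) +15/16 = 26705051/80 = 333813.14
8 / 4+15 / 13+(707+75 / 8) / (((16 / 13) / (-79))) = -76509333 / 1664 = -45979.17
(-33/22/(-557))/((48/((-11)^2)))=121/17824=0.01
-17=-17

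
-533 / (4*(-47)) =533 / 188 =2.84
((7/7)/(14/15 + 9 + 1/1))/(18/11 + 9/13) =715/18204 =0.04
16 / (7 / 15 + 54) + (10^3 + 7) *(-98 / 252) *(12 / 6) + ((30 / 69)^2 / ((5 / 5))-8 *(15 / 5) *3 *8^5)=-9180085595669 / 3889737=-2360078.74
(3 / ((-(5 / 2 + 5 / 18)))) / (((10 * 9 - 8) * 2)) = -27 / 4100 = -0.01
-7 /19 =-0.37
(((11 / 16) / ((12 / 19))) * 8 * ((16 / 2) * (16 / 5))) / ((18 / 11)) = 18392 / 135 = 136.24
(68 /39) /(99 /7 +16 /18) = 1428 /12311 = 0.12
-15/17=-0.88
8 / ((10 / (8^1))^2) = 128 / 25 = 5.12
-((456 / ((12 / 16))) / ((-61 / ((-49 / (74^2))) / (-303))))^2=-5092893481536 / 6973753081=-730.29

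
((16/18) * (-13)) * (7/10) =-364/45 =-8.09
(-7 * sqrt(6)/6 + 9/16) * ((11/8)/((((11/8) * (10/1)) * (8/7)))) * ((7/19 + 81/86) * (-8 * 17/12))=-764337/1045760 + 1783453 * sqrt(6)/1176480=2.98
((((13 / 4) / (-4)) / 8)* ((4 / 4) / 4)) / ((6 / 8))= -13 / 384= -0.03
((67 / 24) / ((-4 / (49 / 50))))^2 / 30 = 10778089 / 691200000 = 0.02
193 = 193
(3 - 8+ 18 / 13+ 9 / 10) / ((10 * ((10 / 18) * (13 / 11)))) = -34947 / 84500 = -0.41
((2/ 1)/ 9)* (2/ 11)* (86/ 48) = 43/ 594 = 0.07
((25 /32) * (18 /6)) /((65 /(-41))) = -615 /416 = -1.48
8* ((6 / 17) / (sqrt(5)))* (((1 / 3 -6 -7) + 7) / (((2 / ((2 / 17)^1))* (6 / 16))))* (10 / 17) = -256* sqrt(5) / 867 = -0.66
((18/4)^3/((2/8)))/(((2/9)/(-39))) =-255879/4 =-63969.75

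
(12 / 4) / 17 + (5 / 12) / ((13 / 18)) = 333 / 442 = 0.75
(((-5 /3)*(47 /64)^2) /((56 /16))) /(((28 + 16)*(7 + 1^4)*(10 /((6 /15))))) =-2209 /75694080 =-0.00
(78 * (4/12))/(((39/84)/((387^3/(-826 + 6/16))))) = -3931317.21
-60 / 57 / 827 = -20 / 15713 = -0.00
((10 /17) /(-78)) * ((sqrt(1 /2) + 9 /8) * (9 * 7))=-945 /1768 - 105 * sqrt(2) /442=-0.87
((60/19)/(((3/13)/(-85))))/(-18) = 11050/171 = 64.62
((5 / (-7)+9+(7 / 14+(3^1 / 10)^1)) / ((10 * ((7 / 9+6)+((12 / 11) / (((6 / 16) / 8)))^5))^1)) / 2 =230463981 / 3463465065933250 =0.00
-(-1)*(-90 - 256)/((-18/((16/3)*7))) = 717.63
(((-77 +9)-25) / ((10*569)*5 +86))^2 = 0.00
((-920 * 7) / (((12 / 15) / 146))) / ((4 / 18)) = -5288850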